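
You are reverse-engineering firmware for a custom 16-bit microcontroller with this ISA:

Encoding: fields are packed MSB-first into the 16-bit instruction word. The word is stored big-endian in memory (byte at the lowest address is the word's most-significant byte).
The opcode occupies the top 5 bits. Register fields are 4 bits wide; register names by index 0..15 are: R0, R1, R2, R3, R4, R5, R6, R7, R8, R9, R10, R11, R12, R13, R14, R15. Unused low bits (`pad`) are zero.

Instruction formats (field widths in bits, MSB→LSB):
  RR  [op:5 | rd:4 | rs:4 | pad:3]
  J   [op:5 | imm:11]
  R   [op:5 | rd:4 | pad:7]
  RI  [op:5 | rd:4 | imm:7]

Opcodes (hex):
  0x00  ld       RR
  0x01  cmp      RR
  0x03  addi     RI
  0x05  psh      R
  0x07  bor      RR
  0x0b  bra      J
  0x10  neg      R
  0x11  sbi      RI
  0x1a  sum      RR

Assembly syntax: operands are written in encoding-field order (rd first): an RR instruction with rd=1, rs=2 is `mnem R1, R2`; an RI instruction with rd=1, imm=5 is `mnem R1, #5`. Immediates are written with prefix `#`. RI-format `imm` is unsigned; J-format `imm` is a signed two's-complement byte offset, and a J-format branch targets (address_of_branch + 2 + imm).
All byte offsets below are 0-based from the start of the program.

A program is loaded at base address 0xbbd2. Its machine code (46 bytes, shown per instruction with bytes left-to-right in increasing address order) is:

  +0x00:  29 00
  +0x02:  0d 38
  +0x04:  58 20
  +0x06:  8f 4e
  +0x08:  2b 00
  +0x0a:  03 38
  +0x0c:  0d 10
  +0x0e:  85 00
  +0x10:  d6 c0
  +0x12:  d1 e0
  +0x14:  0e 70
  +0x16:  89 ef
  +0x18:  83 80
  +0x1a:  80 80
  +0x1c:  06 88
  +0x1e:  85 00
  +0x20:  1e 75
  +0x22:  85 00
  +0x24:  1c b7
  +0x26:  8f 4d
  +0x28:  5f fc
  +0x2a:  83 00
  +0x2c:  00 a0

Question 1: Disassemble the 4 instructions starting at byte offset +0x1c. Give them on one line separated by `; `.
ld R13, R1; neg R10; addi R12, #117; neg R10

[1c] 06 88 → 0x0688
  opcode bits[15:11]=0x0: ld/RR
  rd: (w>>7)&0xf=0xd → R13
  rs: (w>>3)&0xf=0x1 → R1
[1e] 85 00 → 0x8500
  opcode bits[15:11]=0x10: neg/R
  rd: (w>>7)&0xf=0xa → R10
[20] 1e 75 → 0x1e75
  opcode bits[15:11]=0x3: addi/RI
  rd: (w>>7)&0xf=0xc → R12
  imm: (w>>0)&0x7f=0x75 → #117
[22] 85 00 → 0x8500
  opcode bits[15:11]=0x10: neg/R
  rd: (w>>7)&0xf=0xa → R10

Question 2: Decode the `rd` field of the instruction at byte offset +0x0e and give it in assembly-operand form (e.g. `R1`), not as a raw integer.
R10

off 0x0e: read 85 00 as big → 0x8500
  opcode bits[15:11]=0x10: neg/R
  [10:7] rd=10 = R10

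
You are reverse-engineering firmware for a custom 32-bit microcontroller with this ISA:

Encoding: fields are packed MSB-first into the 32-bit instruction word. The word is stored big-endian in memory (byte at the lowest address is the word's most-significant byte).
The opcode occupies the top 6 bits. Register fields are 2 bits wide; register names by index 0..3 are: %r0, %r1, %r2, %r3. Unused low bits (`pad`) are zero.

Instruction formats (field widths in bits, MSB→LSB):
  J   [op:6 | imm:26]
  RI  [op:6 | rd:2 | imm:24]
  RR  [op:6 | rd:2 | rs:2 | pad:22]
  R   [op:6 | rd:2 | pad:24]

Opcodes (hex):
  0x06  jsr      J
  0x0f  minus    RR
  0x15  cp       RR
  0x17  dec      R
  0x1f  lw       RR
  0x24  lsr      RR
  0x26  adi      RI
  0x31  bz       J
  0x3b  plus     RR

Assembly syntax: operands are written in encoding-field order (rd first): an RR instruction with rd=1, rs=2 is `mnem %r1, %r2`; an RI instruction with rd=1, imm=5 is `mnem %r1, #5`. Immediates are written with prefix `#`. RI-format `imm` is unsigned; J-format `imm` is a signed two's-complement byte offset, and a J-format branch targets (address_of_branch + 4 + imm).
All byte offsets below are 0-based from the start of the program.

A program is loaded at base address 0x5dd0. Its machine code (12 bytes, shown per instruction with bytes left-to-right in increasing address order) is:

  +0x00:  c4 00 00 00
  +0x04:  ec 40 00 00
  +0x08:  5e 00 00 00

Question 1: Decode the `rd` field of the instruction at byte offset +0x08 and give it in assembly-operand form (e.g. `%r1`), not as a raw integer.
%r2

@+08  big-endian(5e 00 00 00) = 0x5e000000
  op=0x5e000000>>26=0x17 ⇒ dec (R)
  [25:24] rd=2 = %r2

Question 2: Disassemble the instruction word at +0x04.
plus %r0, %r1

+0x04: ec 40 00 00 ⇒ word 0xec400000 (big)
  op=0xec400000>>26=0x3b ⇒ plus (RR)
  rd: (w>>24)&0x3=0x0 → %r0
  rs: (w>>22)&0x3=0x1 → %r1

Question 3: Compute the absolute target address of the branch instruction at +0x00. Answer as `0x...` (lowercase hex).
0x5dd4

@+00  big-endian(c4 00 00 00) = 0xc4000000
  opcode bits[31:26]=0x31: bz/J
  imm@[25:0]=0x0 ⇒ #0
  target = base 0x5dd0 + off 0x00 + 4 + imm 0 = 0x5dd4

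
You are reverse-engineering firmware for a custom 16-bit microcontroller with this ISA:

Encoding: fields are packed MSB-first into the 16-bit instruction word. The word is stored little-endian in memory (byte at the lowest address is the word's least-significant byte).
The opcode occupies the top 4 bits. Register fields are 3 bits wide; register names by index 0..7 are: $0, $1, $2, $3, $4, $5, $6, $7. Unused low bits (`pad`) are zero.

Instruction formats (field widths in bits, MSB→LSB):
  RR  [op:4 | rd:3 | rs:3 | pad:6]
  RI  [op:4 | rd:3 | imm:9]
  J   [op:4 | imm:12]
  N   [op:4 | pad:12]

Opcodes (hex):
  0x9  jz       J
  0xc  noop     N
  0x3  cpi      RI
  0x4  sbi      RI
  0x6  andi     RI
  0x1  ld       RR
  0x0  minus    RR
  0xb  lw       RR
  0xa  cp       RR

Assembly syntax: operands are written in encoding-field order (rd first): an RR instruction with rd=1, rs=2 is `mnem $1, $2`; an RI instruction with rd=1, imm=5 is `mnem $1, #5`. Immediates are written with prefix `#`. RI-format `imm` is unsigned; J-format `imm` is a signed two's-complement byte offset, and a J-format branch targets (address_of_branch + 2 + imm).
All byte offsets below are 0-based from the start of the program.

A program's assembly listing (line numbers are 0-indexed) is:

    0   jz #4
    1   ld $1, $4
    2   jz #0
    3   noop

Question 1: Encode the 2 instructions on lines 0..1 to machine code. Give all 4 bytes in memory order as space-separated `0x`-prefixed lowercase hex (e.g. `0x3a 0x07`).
L0: jz op=0x9:4|imm=4:12 ⇒ 0x9004 ⇒ little 04 90
L1: ld op=0x1:4|rd=1:3|rs=4:3|pad=0:6 ⇒ 0x1300 ⇒ little 00 13

0x04 0x90 0x00 0x13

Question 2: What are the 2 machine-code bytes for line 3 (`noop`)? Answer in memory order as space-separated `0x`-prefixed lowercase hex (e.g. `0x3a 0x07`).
0x00 0xc0

line 3 (noop): pack op=0xc:4|pad=0:12 = 0xc000; little→ 00 c0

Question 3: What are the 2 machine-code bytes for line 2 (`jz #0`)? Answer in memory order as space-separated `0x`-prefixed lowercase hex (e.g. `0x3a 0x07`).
0x00 0x90

L2: jz op=0x9:4|imm=0:12 ⇒ 0x9000 ⇒ little 00 90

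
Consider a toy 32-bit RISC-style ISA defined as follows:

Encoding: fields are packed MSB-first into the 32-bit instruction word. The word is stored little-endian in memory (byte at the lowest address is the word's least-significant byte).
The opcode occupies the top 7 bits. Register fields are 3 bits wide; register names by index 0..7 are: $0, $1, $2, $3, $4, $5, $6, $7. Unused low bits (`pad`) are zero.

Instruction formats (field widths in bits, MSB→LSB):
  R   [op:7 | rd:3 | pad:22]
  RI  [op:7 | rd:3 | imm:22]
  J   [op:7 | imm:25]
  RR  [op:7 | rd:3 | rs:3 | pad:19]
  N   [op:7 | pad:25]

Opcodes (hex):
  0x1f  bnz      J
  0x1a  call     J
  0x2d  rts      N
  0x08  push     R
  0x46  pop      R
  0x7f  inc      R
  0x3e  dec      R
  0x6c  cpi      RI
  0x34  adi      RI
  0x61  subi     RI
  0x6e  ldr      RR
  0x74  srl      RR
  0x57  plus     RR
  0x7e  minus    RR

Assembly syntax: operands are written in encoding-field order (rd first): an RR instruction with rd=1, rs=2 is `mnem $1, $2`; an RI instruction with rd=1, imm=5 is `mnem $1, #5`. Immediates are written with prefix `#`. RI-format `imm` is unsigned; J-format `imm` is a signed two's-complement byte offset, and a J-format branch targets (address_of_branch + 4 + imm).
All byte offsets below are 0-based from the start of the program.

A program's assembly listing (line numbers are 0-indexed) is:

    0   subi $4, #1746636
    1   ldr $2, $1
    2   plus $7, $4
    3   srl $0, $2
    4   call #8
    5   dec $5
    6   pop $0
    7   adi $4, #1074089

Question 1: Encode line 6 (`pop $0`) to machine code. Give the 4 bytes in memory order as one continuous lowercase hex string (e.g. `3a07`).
6. pop fields op=0x46:7|rd=0:3|pad=0:22 → word 8c000000h → 00 00 00 8c

0000008c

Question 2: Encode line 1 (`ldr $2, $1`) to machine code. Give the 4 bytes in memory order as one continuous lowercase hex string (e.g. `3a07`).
000088dc

1. ldr fields op=0x6e:7|rd=2:3|rs=1:3|pad=0:19 → word dc880000h → 00 00 88 dc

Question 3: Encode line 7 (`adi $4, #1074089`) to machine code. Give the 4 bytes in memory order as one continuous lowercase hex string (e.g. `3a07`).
a9631069

line 7 (adi): pack op=0x34:7|rd=4:3|imm=1074089:22 = 0x691063a9; little→ a9 63 10 69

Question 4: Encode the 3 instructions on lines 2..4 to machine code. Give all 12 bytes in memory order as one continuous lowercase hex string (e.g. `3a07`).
2. plus fields op=0x57:7|rd=7:3|rs=4:3|pad=0:19 → word afe00000h → 00 00 e0 af
3. srl fields op=0x74:7|rd=0:3|rs=2:3|pad=0:19 → word e8100000h → 00 00 10 e8
4. call fields op=0x1a:7|imm=8:25 → word 34000008h → 08 00 00 34

0000e0af000010e808000034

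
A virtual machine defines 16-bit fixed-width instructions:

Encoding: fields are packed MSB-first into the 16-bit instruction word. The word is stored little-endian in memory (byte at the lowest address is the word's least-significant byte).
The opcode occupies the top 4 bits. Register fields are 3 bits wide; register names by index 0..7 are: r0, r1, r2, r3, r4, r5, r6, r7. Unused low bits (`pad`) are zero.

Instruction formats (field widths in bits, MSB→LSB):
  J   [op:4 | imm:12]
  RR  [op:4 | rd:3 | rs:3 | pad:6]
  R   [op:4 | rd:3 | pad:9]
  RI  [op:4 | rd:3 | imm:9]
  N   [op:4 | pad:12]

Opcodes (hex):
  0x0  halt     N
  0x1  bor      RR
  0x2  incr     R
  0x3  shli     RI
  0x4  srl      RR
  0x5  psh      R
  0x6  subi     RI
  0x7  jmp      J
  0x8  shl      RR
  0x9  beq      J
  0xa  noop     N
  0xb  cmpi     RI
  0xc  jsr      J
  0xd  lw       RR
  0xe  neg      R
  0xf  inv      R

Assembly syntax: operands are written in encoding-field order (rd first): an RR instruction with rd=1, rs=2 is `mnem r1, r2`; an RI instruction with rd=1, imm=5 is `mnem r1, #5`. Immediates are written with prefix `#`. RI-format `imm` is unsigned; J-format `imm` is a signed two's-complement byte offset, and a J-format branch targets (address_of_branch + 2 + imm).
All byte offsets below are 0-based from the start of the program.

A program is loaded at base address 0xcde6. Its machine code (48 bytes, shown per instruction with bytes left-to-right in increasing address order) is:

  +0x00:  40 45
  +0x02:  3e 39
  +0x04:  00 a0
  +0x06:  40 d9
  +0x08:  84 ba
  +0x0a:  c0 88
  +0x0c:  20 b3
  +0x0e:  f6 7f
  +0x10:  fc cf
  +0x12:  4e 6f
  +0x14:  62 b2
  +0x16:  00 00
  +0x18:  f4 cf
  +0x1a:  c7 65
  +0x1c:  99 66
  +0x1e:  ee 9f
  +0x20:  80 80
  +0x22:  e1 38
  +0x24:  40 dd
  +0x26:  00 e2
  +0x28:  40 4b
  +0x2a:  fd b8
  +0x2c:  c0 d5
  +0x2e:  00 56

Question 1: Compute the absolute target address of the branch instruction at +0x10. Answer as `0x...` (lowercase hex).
0xcdf4

+0x10: fc cf ⇒ word 0xcffc (little)
  opcode bits[15:12]=0xc: jsr/J
  imm: (w>>0)&0xfff=0xffc (s12→-4) → #-4
  target = base 0xcde6 + off 0x10 + 2 + imm -4 = 0xcdf4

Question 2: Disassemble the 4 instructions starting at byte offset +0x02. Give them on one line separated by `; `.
+0x02: 3e 39 ⇒ word 0x393e (little)
  opcode bits[15:12]=0x3: shli/RI
  rd@[11:9]=0x4 ⇒ r4
  imm@[8:0]=0x13e ⇒ #318
+0x04: 00 a0 ⇒ word 0xa000 (little)
  opcode bits[15:12]=0xa: noop/N
+0x06: 40 d9 ⇒ word 0xd940 (little)
  opcode bits[15:12]=0xd: lw/RR
  rd@[11:9]=0x4 ⇒ r4
  rs@[8:6]=0x5 ⇒ r5
+0x08: 84 ba ⇒ word 0xba84 (little)
  opcode bits[15:12]=0xb: cmpi/RI
  rd@[11:9]=0x5 ⇒ r5
  imm@[8:0]=0x84 ⇒ #132

shli r4, #318; noop; lw r4, r5; cmpi r5, #132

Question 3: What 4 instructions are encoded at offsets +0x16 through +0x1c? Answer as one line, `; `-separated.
@+16  little-endian(00 00) = 0x0000
  opcode bits[15:12]=0x0: halt/N
@+18  little-endian(f4 cf) = 0xcff4
  opcode bits[15:12]=0xc: jsr/J
  imm: (w>>0)&0xfff=0xff4 (s12→-12) → #-12
@+1a  little-endian(c7 65) = 0x65c7
  opcode bits[15:12]=0x6: subi/RI
  rd: (w>>9)&0x7=0x2 → r2
  imm: (w>>0)&0x1ff=0x1c7 → #455
@+1c  little-endian(99 66) = 0x6699
  opcode bits[15:12]=0x6: subi/RI
  rd: (w>>9)&0x7=0x3 → r3
  imm: (w>>0)&0x1ff=0x99 → #153

halt; jsr #-12; subi r2, #455; subi r3, #153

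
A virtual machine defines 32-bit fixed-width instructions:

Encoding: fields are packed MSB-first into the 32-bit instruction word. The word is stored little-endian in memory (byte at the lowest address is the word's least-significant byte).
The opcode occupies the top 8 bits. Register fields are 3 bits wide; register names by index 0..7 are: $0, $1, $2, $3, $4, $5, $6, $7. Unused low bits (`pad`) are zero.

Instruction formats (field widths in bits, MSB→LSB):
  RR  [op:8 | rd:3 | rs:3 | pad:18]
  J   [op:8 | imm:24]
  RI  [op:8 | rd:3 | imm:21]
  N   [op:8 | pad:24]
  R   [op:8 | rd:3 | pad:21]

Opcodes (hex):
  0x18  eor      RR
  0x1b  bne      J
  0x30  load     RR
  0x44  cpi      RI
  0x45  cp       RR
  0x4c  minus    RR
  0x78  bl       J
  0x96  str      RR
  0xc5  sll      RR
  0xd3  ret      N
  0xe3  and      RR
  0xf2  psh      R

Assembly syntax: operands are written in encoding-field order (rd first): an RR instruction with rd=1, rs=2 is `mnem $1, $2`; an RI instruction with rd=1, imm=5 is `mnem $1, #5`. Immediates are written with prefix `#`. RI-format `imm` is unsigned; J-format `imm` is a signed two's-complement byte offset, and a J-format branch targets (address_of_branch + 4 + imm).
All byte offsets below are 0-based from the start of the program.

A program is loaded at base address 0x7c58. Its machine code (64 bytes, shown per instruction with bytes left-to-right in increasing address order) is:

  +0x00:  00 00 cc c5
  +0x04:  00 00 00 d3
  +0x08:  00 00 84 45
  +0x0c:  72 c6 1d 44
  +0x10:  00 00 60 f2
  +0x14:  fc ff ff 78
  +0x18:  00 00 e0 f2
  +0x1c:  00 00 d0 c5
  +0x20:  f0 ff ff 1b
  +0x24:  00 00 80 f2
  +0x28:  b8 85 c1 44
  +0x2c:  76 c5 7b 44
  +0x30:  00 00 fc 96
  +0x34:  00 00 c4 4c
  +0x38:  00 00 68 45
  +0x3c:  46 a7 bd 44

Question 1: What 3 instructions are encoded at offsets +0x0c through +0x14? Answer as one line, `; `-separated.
+0x0c: 72 c6 1d 44 ⇒ word 0x441dc672 (little)
  top 8b → 0x44 → cpi [RI]
  rd: (w>>21)&0x7=0x0 → $0
  imm: (w>>0)&0x1fffff=0x1dc672 → #1951346
+0x10: 00 00 60 f2 ⇒ word 0xf2600000 (little)
  top 8b → 0xf2 → psh [R]
  rd: (w>>21)&0x7=0x3 → $3
+0x14: fc ff ff 78 ⇒ word 0x78fffffc (little)
  top 8b → 0x78 → bl [J]
  imm: (w>>0)&0xffffff=0xfffffc (s24→-4) → #-4

cpi $0, #1951346; psh $3; bl #-4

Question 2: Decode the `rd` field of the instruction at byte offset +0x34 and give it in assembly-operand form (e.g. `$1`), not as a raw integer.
$6

@+34  little-endian(00 00 c4 4c) = 0x4cc40000
  op=0x4cc40000>>24=0x4c ⇒ minus (RR)
  rd@[23:21]=0x6 ⇒ $6
  rs@[20:18]=0x1 ⇒ $1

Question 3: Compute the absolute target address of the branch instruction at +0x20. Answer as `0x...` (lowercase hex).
0x7c6c

[20] f0 ff ff 1b → 0x1bfffff0
  top 8b → 0x1b → bne [J]
  imm@[23:0]=0xfffff0 (s24→-16) ⇒ #-16
  target = base 0x7c58 + off 0x20 + 4 + imm -16 = 0x7c6c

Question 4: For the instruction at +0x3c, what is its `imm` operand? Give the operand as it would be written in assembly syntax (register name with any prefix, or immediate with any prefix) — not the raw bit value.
[3c] 46 a7 bd 44 → 0x44bda746
  op=0x44bda746>>24=0x44 ⇒ cpi (RI)
  rd: (w>>21)&0x7=0x5 → $5
  imm: (w>>0)&0x1fffff=0x1da746 → #1943366

#1943366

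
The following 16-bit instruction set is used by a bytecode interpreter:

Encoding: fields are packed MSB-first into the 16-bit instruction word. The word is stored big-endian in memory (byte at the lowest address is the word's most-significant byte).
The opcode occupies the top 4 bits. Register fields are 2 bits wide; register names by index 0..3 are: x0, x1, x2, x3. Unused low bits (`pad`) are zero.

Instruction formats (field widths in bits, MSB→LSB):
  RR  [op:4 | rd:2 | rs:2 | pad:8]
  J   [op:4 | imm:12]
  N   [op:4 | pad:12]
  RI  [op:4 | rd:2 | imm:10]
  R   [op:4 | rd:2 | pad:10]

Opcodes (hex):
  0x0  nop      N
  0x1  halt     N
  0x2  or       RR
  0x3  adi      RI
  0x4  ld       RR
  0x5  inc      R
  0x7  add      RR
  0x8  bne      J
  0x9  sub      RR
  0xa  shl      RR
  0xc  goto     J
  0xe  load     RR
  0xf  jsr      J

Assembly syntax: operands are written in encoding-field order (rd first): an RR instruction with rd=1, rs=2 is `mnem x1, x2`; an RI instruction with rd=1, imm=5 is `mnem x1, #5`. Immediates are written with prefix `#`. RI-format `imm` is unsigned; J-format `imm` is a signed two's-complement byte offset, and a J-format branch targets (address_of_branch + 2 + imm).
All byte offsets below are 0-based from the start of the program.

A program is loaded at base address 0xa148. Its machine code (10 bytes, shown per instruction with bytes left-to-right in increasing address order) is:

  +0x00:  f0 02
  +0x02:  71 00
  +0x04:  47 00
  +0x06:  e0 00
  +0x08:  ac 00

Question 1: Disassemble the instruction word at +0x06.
load x0, x0

@+06  big-endian(e0 00) = 0xe000
  op=0xe000>>12=0xe ⇒ load (RR)
  rd@[11:10]=0x0 ⇒ x0
  rs@[9:8]=0x0 ⇒ x0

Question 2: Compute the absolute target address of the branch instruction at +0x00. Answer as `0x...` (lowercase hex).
0xa14c

+0x00: f0 02 ⇒ word 0xf002 (big)
  top 4b → 0xf → jsr [J]
  imm: (w>>0)&0xfff=0x2 → #2
  target = base 0xa148 + off 0x00 + 2 + imm 2 = 0xa14c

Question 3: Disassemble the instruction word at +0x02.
[02] 71 00 → 0x7100
  top 4b → 0x7 → add [RR]
  [11:10] rd=0 = x0
  [9:8] rs=1 = x1

add x0, x1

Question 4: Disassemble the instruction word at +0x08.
shl x3, x0

+0x08: ac 00 ⇒ word 0xac00 (big)
  op=0xac00>>12=0xa ⇒ shl (RR)
  rd@[11:10]=0x3 ⇒ x3
  rs@[9:8]=0x0 ⇒ x0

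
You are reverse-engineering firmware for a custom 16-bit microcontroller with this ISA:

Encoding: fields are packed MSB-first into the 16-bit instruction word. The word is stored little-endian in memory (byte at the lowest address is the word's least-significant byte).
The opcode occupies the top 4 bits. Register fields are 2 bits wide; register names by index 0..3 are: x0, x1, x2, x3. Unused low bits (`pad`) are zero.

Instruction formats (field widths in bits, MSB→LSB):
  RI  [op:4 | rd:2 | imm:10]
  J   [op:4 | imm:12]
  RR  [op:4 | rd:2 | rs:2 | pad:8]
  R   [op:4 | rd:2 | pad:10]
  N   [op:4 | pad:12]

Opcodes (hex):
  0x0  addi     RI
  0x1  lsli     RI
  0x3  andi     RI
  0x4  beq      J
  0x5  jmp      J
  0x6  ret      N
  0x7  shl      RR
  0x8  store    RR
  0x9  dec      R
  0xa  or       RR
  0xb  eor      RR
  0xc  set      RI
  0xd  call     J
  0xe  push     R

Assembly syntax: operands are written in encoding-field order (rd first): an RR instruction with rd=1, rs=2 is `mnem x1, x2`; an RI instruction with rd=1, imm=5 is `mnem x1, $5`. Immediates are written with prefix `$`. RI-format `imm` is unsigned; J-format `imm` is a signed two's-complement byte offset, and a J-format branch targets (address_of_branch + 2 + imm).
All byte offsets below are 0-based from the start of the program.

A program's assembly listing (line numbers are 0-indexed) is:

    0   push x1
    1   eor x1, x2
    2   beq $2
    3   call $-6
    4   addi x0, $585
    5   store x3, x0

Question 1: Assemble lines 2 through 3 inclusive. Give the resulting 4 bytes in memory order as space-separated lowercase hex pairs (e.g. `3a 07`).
02 40 fa df

L2: beq op=0x4:4|imm=2:12 ⇒ 0x4002 ⇒ little 02 40
L3: call op=0xd:4|imm=-6:12 ⇒ 0xdffa ⇒ little fa df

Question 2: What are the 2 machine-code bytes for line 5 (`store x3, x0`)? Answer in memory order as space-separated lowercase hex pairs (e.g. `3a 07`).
5. store fields op=0x8:4|rd=3:2|rs=0:2|pad=0:8 → word 8c00h → 00 8c

00 8c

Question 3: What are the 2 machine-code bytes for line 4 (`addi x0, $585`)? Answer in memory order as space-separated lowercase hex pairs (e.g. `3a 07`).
L4: addi op=0x0:4|rd=0:2|imm=585:10 ⇒ 0x0249 ⇒ little 49 02

49 02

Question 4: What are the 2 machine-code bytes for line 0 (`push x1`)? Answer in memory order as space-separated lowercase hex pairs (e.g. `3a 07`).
0. push fields op=0xe:4|rd=1:2|pad=0:10 → word e400h → 00 e4

00 e4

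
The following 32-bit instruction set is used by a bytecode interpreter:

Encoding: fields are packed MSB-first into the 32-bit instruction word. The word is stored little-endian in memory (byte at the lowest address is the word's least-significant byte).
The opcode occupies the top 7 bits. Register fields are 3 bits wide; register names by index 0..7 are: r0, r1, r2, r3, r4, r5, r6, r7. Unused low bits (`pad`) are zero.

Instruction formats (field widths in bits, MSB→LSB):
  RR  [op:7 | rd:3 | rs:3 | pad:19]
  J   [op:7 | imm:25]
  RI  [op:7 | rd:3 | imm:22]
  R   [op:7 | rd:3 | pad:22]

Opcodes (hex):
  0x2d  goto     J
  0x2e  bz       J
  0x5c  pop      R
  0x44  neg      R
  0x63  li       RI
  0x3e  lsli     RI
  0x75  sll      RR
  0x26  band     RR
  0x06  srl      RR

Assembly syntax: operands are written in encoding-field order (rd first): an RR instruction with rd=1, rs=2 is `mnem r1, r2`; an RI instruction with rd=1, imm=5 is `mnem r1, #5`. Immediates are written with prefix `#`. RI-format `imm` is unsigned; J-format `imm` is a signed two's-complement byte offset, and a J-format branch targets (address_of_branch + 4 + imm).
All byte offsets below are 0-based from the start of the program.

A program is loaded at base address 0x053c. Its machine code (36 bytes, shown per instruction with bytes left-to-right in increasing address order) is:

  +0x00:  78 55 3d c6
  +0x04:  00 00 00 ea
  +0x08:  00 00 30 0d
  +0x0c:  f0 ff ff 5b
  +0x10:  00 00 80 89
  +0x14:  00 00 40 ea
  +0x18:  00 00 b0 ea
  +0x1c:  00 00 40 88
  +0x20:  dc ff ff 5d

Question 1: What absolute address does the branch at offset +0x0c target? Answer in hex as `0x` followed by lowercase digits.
0x053c

+0x0c: f0 ff ff 5b ⇒ word 0x5bfffff0 (little)
  op=0x5bfffff0>>25=0x2d ⇒ goto (J)
  imm: (w>>0)&0x1ffffff=0x1fffff0 (s25→-16) → #-16
  target = base 0x053c + off 0x0c + 4 + imm -16 = 0x053c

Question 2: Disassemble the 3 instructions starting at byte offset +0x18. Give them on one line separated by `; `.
@+18  little-endian(00 00 b0 ea) = 0xeab00000
  op=0xeab00000>>25=0x75 ⇒ sll (RR)
  [24:22] rd=2 = r2
  [21:19] rs=6 = r6
@+1c  little-endian(00 00 40 88) = 0x88400000
  op=0x88400000>>25=0x44 ⇒ neg (R)
  [24:22] rd=1 = r1
@+20  little-endian(dc ff ff 5d) = 0x5dffffdc
  op=0x5dffffdc>>25=0x2e ⇒ bz (J)
  [24:0] imm=33554396 (s25→-36) = #-36

sll r2, r6; neg r1; bz #-36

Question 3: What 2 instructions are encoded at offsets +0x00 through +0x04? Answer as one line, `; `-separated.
off 0x00: read 78 55 3d c6 as little → 0xc63d5578
  op=0xc63d5578>>25=0x63 ⇒ li (RI)
  rd: (w>>22)&0x7=0x0 → r0
  imm: (w>>0)&0x3fffff=0x3d5578 → #4019576
off 0x04: read 00 00 00 ea as little → 0xea000000
  op=0xea000000>>25=0x75 ⇒ sll (RR)
  rd: (w>>22)&0x7=0x0 → r0
  rs: (w>>19)&0x7=0x0 → r0

li r0, #4019576; sll r0, r0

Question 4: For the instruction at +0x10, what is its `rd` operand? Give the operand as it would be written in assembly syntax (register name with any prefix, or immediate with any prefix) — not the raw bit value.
r6

@+10  little-endian(00 00 80 89) = 0x89800000
  opcode bits[31:25]=0x44: neg/R
  rd: (w>>22)&0x7=0x6 → r6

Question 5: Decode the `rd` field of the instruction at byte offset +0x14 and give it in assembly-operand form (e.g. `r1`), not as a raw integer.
[14] 00 00 40 ea → 0xea400000
  op=0xea400000>>25=0x75 ⇒ sll (RR)
  rd: (w>>22)&0x7=0x1 → r1
  rs: (w>>19)&0x7=0x0 → r0

r1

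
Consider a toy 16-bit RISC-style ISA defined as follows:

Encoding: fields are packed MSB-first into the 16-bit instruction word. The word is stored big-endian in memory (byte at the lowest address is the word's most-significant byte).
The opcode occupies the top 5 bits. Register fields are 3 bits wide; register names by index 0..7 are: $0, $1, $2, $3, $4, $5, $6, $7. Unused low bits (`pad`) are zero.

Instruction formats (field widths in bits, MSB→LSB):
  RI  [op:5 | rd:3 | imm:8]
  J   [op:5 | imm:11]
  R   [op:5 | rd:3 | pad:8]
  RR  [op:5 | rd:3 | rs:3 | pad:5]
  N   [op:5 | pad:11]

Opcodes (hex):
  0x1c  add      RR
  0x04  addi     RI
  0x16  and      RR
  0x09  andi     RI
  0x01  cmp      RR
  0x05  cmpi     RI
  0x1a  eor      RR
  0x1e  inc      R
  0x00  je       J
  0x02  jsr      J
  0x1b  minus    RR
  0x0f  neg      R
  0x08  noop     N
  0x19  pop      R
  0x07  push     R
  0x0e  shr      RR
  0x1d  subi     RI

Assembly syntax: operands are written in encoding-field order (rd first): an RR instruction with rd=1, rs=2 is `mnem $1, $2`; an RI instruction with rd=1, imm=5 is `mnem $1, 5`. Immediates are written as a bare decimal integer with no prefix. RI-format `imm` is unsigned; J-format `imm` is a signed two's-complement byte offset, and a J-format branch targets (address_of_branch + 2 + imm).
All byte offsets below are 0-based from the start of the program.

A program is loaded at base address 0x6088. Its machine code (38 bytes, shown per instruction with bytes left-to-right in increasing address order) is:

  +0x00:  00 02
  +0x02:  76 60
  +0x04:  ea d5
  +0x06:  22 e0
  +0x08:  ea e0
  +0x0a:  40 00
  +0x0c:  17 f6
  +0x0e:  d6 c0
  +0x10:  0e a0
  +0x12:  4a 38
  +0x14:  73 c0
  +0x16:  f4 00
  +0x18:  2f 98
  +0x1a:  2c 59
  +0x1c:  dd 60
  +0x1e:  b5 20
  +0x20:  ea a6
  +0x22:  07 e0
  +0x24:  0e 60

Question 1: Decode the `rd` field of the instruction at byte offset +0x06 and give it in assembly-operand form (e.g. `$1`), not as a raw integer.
$2

off 0x06: read 22 e0 as big → 0x22e0
  opcode bits[15:11]=0x4: addi/RI
  rd: (w>>8)&0x7=0x2 → $2
  imm: (w>>0)&0xff=0xe0 → 224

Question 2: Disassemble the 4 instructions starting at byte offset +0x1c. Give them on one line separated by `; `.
minus $5, $3; and $5, $1; subi $2, 166; je -32

[1c] dd 60 → 0xdd60
  top 5b → 0x1b → minus [RR]
  rd: (w>>8)&0x7=0x5 → $5
  rs: (w>>5)&0x7=0x3 → $3
[1e] b5 20 → 0xb520
  top 5b → 0x16 → and [RR]
  rd: (w>>8)&0x7=0x5 → $5
  rs: (w>>5)&0x7=0x1 → $1
[20] ea a6 → 0xeaa6
  top 5b → 0x1d → subi [RI]
  rd: (w>>8)&0x7=0x2 → $2
  imm: (w>>0)&0xff=0xa6 → 166
[22] 07 e0 → 0x07e0
  top 5b → 0x0 → je [J]
  imm: (w>>0)&0x7ff=0x7e0 (s11→-32) → -32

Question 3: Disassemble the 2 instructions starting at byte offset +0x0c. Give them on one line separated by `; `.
jsr -10; eor $6, $6

[0c] 17 f6 → 0x17f6
  opcode bits[15:11]=0x2: jsr/J
  imm: (w>>0)&0x7ff=0x7f6 (s11→-10) → -10
[0e] d6 c0 → 0xd6c0
  opcode bits[15:11]=0x1a: eor/RR
  rd: (w>>8)&0x7=0x6 → $6
  rs: (w>>5)&0x7=0x6 → $6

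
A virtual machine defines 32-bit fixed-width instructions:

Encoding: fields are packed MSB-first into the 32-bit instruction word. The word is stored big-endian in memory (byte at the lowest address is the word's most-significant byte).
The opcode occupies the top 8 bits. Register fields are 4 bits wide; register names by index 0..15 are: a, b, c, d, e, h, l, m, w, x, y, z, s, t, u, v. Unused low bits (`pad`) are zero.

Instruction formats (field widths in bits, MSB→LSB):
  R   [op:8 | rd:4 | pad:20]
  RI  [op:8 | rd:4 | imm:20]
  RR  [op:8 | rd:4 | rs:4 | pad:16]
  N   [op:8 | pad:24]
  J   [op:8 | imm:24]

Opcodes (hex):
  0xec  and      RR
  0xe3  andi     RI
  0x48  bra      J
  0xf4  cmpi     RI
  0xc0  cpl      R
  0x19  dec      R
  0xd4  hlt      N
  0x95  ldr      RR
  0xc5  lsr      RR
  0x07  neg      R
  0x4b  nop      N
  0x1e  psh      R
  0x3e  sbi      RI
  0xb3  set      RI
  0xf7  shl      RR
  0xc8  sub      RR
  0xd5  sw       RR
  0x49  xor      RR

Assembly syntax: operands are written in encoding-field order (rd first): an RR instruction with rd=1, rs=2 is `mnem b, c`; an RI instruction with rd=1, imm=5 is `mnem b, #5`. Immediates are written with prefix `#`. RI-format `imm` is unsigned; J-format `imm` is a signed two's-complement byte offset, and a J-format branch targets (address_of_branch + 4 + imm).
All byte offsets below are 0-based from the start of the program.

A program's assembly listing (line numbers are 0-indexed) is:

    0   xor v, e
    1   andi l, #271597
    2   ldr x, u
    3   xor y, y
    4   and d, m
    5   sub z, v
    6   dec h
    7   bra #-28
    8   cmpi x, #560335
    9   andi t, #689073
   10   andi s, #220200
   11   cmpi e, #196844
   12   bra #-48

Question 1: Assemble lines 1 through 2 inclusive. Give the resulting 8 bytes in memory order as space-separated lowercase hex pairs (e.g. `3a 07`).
e3 64 24 ed 95 9e 00 00

L1: andi op=0xe3:8|rd=6:4|imm=271597:20 ⇒ 0xe36424ed ⇒ big e3 64 24 ed
L2: ldr op=0x95:8|rd=9:4|rs=14:4|pad=0:16 ⇒ 0x959e0000 ⇒ big 95 9e 00 00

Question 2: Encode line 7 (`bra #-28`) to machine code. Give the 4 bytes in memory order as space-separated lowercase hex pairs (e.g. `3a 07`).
7. bra fields op=0x48:8|imm=-28:24 → word 48ffffe4h → 48 ff ff e4

48 ff ff e4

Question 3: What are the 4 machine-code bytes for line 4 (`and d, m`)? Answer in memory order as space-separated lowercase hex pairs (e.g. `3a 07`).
ec 37 00 00

line 4 (and): pack op=0xec:8|rd=3:4|rs=7:4|pad=0:16 = 0xec370000; big→ ec 37 00 00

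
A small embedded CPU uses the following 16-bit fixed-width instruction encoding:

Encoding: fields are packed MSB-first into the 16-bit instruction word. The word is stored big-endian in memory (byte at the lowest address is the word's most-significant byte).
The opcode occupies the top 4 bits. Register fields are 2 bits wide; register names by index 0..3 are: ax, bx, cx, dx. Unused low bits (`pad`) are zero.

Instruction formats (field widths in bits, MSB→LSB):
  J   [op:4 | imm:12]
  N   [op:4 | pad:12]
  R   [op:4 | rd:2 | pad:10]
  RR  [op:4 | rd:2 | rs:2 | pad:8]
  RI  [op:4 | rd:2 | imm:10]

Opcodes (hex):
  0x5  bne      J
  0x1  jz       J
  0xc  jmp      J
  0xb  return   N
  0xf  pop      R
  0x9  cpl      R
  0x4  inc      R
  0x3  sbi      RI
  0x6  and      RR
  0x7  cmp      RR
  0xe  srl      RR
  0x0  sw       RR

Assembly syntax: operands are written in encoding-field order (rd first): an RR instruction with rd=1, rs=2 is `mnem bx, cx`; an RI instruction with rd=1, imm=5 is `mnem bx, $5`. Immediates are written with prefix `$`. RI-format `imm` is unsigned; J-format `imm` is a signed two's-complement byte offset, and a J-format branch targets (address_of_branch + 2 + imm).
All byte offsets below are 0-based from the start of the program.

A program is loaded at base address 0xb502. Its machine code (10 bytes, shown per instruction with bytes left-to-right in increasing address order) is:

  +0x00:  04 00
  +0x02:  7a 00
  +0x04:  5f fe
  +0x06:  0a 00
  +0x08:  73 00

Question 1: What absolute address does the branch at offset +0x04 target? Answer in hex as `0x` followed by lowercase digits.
[04] 5f fe → 0x5ffe
  top 4b → 0x5 → bne [J]
  imm@[11:0]=0xffe (s12→-2) ⇒ $-2
  target = base 0xb502 + off 0x04 + 2 + imm -2 = 0xb506

0xb506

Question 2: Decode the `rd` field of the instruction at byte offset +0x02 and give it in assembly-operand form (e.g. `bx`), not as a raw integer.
cx

+0x02: 7a 00 ⇒ word 0x7a00 (big)
  top 4b → 0x7 → cmp [RR]
  rd@[11:10]=0x2 ⇒ cx
  rs@[9:8]=0x2 ⇒ cx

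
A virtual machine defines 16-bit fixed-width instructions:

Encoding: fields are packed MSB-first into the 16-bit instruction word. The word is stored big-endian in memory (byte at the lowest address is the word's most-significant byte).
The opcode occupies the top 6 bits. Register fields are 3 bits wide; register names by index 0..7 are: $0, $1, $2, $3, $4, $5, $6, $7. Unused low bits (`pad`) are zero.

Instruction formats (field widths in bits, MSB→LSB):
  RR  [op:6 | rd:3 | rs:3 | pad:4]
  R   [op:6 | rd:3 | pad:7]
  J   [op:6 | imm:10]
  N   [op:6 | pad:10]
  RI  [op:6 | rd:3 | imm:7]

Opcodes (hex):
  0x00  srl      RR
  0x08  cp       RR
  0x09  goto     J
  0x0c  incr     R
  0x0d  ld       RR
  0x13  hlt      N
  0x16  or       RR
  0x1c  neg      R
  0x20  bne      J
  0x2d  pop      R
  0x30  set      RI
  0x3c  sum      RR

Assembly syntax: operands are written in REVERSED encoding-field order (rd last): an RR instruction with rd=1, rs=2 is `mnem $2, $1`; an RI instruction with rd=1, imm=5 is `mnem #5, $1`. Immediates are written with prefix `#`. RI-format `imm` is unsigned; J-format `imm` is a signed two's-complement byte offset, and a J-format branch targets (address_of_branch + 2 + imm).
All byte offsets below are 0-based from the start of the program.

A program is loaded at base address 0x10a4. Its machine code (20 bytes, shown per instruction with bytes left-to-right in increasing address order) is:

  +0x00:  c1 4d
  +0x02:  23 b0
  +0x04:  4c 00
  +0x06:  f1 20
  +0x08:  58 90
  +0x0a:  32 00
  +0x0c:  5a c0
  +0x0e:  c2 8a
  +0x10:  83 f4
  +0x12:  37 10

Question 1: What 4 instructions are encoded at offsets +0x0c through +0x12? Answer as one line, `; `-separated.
off 0x0c: read 5a c0 as big → 0x5ac0
  op=0x5ac0>>10=0x16 ⇒ or (RR)
  [9:7] rd=5 = $5
  [6:4] rs=4 = $4
off 0x0e: read c2 8a as big → 0xc28a
  op=0xc28a>>10=0x30 ⇒ set (RI)
  [9:7] rd=5 = $5
  [6:0] imm=10 = #10
off 0x10: read 83 f4 as big → 0x83f4
  op=0x83f4>>10=0x20 ⇒ bne (J)
  [9:0] imm=1012 (s10→-12) = #-12
off 0x12: read 37 10 as big → 0x3710
  op=0x3710>>10=0xd ⇒ ld (RR)
  [9:7] rd=6 = $6
  [6:4] rs=1 = $1

or $4, $5; set #10, $5; bne #-12; ld $1, $6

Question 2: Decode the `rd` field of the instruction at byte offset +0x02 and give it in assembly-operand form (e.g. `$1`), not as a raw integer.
+0x02: 23 b0 ⇒ word 0x23b0 (big)
  top 6b → 0x8 → cp [RR]
  [9:7] rd=7 = $7
  [6:4] rs=3 = $3

$7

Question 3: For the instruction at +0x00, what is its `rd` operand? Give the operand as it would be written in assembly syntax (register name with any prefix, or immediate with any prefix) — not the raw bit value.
$2

@+00  big-endian(c1 4d) = 0xc14d
  top 6b → 0x30 → set [RI]
  rd: (w>>7)&0x7=0x2 → $2
  imm: (w>>0)&0x7f=0x4d → #77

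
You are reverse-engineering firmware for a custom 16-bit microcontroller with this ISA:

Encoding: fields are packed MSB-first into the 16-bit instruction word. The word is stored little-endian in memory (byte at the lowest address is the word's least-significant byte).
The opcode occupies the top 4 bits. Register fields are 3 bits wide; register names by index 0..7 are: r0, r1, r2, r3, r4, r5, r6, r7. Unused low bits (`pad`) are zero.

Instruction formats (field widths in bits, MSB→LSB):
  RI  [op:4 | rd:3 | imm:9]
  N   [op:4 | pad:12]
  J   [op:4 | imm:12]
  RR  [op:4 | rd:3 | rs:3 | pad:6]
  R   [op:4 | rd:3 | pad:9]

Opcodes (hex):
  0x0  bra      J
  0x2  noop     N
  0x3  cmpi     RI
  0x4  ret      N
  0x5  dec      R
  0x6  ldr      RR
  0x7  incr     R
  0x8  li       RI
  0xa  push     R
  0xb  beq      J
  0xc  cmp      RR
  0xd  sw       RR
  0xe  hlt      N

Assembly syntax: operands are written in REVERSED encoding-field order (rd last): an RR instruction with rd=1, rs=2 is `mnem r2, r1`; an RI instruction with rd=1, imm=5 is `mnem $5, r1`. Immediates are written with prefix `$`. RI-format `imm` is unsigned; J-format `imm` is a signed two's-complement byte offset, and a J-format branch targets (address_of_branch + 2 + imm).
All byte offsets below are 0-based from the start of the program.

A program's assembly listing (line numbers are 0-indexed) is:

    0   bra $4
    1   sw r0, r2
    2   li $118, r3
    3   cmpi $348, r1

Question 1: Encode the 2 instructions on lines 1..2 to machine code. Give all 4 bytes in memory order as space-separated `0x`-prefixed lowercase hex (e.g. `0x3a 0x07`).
0x00 0xd4 0x76 0x86

L1: sw op=0xd:4|rd=2:3|rs=0:3|pad=0:6 ⇒ 0xd400 ⇒ little 00 d4
L2: li op=0x8:4|rd=3:3|imm=118:9 ⇒ 0x8676 ⇒ little 76 86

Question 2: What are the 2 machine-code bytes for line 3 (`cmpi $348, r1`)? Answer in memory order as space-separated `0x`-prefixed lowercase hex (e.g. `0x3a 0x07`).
0x5c 0x33

3. cmpi fields op=0x3:4|rd=1:3|imm=348:9 → word 335ch → 5c 33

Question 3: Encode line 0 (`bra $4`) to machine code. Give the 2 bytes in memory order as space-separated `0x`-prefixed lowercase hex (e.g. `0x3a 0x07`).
line 0 (bra): pack op=0x0:4|imm=4:12 = 0x0004; little→ 04 00

0x04 0x00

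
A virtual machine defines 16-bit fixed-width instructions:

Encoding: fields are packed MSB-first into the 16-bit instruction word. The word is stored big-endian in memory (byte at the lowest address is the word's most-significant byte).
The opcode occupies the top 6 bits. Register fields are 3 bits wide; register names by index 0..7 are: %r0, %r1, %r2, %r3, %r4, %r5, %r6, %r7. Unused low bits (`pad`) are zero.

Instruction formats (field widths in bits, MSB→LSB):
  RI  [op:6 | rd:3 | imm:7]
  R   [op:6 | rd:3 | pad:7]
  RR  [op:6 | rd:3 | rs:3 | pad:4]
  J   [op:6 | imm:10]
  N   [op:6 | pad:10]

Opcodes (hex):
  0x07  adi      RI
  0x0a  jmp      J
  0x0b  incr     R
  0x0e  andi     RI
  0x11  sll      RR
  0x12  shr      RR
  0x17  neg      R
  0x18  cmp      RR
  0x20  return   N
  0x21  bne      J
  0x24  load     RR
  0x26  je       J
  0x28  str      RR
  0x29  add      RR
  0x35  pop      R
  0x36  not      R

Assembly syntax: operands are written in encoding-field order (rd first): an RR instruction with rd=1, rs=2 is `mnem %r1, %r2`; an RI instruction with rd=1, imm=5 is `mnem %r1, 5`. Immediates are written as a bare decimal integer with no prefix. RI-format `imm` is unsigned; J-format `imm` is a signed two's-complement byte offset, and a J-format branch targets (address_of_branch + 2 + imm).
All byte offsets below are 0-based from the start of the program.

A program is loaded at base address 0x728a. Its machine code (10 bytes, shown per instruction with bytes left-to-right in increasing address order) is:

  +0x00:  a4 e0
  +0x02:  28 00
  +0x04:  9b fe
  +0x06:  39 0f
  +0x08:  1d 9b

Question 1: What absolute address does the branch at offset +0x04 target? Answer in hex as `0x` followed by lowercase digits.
0x728e

@+04  big-endian(9b fe) = 0x9bfe
  top 6b → 0x26 → je [J]
  [9:0] imm=1022 (s10→-2) = -2
  target = base 0x728a + off 0x04 + 2 + imm -2 = 0x728e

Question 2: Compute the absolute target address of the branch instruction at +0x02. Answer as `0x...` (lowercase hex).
0x728e

off 0x02: read 28 00 as big → 0x2800
  op=0x2800>>10=0xa ⇒ jmp (J)
  imm@[9:0]=0x0 ⇒ 0
  target = base 0x728a + off 0x02 + 2 + imm 0 = 0x728e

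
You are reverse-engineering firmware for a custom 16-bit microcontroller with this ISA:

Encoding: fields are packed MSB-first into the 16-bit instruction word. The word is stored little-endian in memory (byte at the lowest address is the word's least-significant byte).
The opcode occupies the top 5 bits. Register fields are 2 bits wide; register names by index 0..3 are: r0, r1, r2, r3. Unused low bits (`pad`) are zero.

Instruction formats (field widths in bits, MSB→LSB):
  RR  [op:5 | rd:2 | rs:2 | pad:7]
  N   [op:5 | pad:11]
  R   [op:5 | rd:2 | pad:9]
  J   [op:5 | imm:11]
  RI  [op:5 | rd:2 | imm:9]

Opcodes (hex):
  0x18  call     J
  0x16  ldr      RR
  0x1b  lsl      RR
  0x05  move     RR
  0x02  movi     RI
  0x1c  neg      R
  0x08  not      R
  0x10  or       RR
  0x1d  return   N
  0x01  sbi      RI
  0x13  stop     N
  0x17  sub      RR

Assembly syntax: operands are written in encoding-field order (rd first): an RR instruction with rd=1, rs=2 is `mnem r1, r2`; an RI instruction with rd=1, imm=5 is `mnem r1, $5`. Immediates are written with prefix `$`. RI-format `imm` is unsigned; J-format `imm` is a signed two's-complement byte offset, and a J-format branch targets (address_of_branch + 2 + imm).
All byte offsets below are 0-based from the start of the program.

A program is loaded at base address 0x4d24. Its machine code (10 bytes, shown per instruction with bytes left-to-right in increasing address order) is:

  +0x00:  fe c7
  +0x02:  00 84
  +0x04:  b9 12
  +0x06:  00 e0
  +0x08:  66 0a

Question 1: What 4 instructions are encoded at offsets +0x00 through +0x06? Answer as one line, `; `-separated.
@+00  little-endian(fe c7) = 0xc7fe
  opcode bits[15:11]=0x18: call/J
  imm@[10:0]=0x7fe (s11→-2) ⇒ $-2
@+02  little-endian(00 84) = 0x8400
  opcode bits[15:11]=0x10: or/RR
  rd@[10:9]=0x2 ⇒ r2
  rs@[8:7]=0x0 ⇒ r0
@+04  little-endian(b9 12) = 0x12b9
  opcode bits[15:11]=0x2: movi/RI
  rd@[10:9]=0x1 ⇒ r1
  imm@[8:0]=0xb9 ⇒ $185
@+06  little-endian(00 e0) = 0xe000
  opcode bits[15:11]=0x1c: neg/R
  rd@[10:9]=0x0 ⇒ r0

call $-2; or r2, r0; movi r1, $185; neg r0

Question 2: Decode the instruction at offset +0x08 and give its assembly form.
off 0x08: read 66 0a as little → 0x0a66
  op=0x0a66>>11=0x1 ⇒ sbi (RI)
  rd@[10:9]=0x1 ⇒ r1
  imm@[8:0]=0x66 ⇒ $102

sbi r1, $102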